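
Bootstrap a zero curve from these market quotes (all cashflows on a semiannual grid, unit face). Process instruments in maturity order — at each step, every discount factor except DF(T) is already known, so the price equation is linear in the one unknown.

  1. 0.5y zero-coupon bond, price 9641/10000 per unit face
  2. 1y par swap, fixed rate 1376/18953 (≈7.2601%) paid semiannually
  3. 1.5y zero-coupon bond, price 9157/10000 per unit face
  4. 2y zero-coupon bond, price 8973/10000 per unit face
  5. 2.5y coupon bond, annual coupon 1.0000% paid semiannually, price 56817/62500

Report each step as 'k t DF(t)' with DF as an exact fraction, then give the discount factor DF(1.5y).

1 1/2 9641/10000
2 1 582/625
3 3/2 9157/10000
4 2 8973/10000
5 5/2 8861/10000
DF(1.5y) = 9157/10000 ≈ 0.915700

step 1 [0.5y] zero: DF = P = 9641/10000 ≈ 0.964100
step 2 [1y] swap r/2=688/18953: DF=(1 − 688/18953·(0.964100))/(1+688/18953) = 582/625 ≈ 0.931200
step 3 [1.5y] zero: DF = P = 9157/10000 ≈ 0.915700
step 4 [2y] zero: DF = P = 8973/10000 ≈ 0.897300
step 5 [2.5y] bond c/2=1/200: DF=(56817/62500 − 1/200·(0.964100+0.931200+0.915700+0.897300))/(1+1/200) = 8861/10000 ≈ 0.886100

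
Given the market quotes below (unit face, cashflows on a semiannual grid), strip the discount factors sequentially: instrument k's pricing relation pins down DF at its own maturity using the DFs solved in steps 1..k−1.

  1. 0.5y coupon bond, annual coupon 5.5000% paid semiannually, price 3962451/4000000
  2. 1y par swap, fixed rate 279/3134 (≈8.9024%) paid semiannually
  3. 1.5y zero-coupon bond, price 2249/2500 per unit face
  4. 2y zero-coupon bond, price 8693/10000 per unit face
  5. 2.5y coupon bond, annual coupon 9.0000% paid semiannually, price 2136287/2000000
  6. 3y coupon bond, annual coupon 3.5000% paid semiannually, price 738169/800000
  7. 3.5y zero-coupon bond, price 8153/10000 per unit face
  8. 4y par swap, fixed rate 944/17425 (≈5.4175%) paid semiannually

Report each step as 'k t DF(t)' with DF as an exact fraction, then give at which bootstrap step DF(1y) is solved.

step 1 [0.5y] bond c/2=11/400: DF=(3962451/4000000 − 11/400·(0))/(1+11/400) = 9641/10000 ≈ 0.964100
step 2 [1y] swap r/2=279/6268: DF=(1 − 279/6268·(0.964100))/(1+279/6268) = 9163/10000 ≈ 0.916300
step 3 [1.5y] zero: DF = P = 2249/2500 ≈ 0.899600
step 4 [2y] zero: DF = P = 8693/10000 ≈ 0.869300
step 5 [2.5y] bond c/2=9/200: DF=(2136287/2000000 − 9/200·(0.964100+0.916300+0.899600+0.869300))/(1+9/200) = 173/200 ≈ 0.865000
step 6 [3y] bond c/2=7/400: DF=(738169/800000 − 7/400·(0.964100+0.916300+0.899600+0.869300+0.865000))/(1+7/400) = 2073/2500 ≈ 0.829200
step 7 [3.5y] zero: DF = P = 8153/10000 ≈ 0.815300
step 8 [4y] swap r/2=472/17425: DF=(1 − 472/17425·(0.964100+0.916300+0.899600+0.869300+0.865000+0.829200+0.815300))/(1+472/17425) = 507/625 ≈ 0.811200

1 1/2 9641/10000
2 1 9163/10000
3 3/2 2249/2500
4 2 8693/10000
5 5/2 173/200
6 3 2073/2500
7 7/2 8153/10000
8 4 507/625
DF(1y) is solved at step 2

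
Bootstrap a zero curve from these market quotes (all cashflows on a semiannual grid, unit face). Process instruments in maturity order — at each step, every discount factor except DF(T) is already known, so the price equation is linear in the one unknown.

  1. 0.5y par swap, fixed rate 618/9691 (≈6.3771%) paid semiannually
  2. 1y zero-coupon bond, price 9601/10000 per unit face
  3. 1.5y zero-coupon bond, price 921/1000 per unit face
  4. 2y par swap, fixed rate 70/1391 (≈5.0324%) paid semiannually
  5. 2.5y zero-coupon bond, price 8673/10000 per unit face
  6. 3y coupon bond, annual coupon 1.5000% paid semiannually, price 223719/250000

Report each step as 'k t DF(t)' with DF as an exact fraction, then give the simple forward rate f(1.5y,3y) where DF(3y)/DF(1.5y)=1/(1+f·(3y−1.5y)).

step 1 [0.5y] swap r/2=309/9691: DF=(1 − 309/9691·(0))/(1+309/9691) = 9691/10000 ≈ 0.969100
step 2 [1y] zero: DF = P = 9601/10000 ≈ 0.960100
step 3 [1.5y] zero: DF = P = 921/1000 ≈ 0.921000
step 4 [2y] swap r/2=35/1391: DF=(1 − 35/1391·(0.969100+0.960100+0.921000))/(1+35/1391) = 1811/2000 ≈ 0.905500
step 5 [2.5y] zero: DF = P = 8673/10000 ≈ 0.867300
step 6 [3y] bond c/2=3/400: DF=(223719/250000 − 3/400·(0.969100+0.960100+0.921000+0.905500+0.867300))/(1+3/400) = 4269/5000 ≈ 0.853800

1 1/2 9691/10000
2 1 9601/10000
3 3/2 921/1000
4 2 1811/2000
5 5/2 8673/10000
6 3 4269/5000
f(1.5y,3y) = ((921/1000)/(4269/5000) − 1)/(3/2) = 224/4269 ≈ 5.2471%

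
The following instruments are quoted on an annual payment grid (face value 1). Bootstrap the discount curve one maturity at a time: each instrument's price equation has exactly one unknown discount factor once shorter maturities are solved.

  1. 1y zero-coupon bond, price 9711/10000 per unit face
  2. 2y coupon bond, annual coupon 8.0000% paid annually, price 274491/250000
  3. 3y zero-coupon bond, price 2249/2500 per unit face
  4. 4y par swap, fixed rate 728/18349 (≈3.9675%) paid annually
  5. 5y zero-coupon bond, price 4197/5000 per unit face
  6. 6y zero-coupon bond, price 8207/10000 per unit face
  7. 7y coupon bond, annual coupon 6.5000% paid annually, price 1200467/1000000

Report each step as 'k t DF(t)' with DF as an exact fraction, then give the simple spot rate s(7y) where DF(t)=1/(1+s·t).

step 1 [1y] zero: DF = P = 9711/10000 ≈ 0.971100
step 2 [2y] bond c/1=2/25: DF=(274491/250000 − 2/25·(0.971100))/(1+2/25) = 9447/10000 ≈ 0.944700
step 3 [3y] zero: DF = P = 2249/2500 ≈ 0.899600
step 4 [4y] swap r/1=728/18349: DF=(1 − 728/18349·(0.971100+0.944700+0.899600))/(1+728/18349) = 534/625 ≈ 0.854400
step 5 [5y] zero: DF = P = 4197/5000 ≈ 0.839400
step 6 [6y] zero: DF = P = 8207/10000 ≈ 0.820700
step 7 [7y] bond c/1=13/200: DF=(1200467/1000000 − 13/200·(0.971100+0.944700+0.899600+0.854400+0.839400+0.820700))/(1+13/200) = 8019/10000 ≈ 0.801900

1 1 9711/10000
2 2 9447/10000
3 3 2249/2500
4 4 534/625
5 5 4197/5000
6 6 8207/10000
7 7 8019/10000
s(7y) = (1/(8019/10000) − 1)/(7) = 283/8019 ≈ 3.5291%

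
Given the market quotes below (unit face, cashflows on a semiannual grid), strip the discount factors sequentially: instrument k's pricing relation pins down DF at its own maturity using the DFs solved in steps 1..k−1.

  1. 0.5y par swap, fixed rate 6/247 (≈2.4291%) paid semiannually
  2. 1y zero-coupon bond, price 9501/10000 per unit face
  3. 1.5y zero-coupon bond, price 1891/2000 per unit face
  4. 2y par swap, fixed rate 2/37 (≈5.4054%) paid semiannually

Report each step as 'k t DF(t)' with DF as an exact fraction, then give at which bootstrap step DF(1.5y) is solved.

step 1 [0.5y] swap r/2=3/247: DF=(1 − 3/247·(0))/(1+3/247) = 247/250 ≈ 0.988000
step 2 [1y] zero: DF = P = 9501/10000 ≈ 0.950100
step 3 [1.5y] zero: DF = P = 1891/2000 ≈ 0.945500
step 4 [2y] swap r/2=1/37: DF=(1 − 1/37·(0.988000+0.950100+0.945500))/(1+1/37) = 4489/5000 ≈ 0.897800

1 1/2 247/250
2 1 9501/10000
3 3/2 1891/2000
4 2 4489/5000
DF(1.5y) is solved at step 3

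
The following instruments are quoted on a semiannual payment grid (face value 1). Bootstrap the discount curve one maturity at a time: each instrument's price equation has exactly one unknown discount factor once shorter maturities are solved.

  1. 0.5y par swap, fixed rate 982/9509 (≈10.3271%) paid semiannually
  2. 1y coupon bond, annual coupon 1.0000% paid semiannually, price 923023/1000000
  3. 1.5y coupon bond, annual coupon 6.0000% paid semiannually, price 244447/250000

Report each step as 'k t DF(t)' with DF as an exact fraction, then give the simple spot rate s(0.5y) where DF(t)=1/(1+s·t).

step 1 [0.5y] swap r/2=491/9509: DF=(1 − 491/9509·(0))/(1+491/9509) = 9509/10000 ≈ 0.950900
step 2 [1y] bond c/2=1/200: DF=(923023/1000000 − 1/200·(0.950900))/(1+1/200) = 9137/10000 ≈ 0.913700
step 3 [1.5y] bond c/2=3/100: DF=(244447/250000 − 3/100·(0.950900+0.913700))/(1+3/100) = 179/200 ≈ 0.895000

1 1/2 9509/10000
2 1 9137/10000
3 3/2 179/200
s(0.5y) = (1/(9509/10000) − 1)/(1/2) = 982/9509 ≈ 10.3271%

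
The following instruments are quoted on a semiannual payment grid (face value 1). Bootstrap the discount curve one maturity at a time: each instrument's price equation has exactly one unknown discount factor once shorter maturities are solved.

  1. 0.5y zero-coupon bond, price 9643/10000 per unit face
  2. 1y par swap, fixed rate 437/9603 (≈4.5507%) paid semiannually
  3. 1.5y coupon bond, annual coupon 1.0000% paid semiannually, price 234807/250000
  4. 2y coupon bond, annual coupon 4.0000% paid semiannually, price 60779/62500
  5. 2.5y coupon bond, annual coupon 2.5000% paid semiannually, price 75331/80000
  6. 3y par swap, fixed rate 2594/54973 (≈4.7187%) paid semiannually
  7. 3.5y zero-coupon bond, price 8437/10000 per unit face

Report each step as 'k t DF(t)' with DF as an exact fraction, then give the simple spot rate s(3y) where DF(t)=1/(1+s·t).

step 1 [0.5y] zero: DF = P = 9643/10000 ≈ 0.964300
step 2 [1y] swap r/2=437/19206: DF=(1 − 437/19206·(0.964300))/(1+437/19206) = 9563/10000 ≈ 0.956300
step 3 [1.5y] bond c/2=1/200: DF=(234807/250000 − 1/200·(0.964300+0.956300))/(1+1/200) = 37/40 ≈ 0.925000
step 4 [2y] bond c/2=1/50: DF=(60779/62500 − 1/50·(0.964300+0.956300+0.925000))/(1+1/50) = 561/625 ≈ 0.897600
step 5 [2.5y] bond c/2=1/80: DF=(75331/80000 − 1/80·(0.964300+0.956300+0.925000+0.897600))/(1+1/80) = 4419/5000 ≈ 0.883800
step 6 [3y] swap r/2=1297/54973: DF=(1 − 1297/54973·(0.964300+0.956300+0.925000+0.897600+0.883800))/(1+1297/54973) = 8703/10000 ≈ 0.870300
step 7 [3.5y] zero: DF = P = 8437/10000 ≈ 0.843700

1 1/2 9643/10000
2 1 9563/10000
3 3/2 37/40
4 2 561/625
5 5/2 4419/5000
6 3 8703/10000
7 7/2 8437/10000
s(3y) = (1/(8703/10000) − 1)/(3) = 1297/26109 ≈ 4.9676%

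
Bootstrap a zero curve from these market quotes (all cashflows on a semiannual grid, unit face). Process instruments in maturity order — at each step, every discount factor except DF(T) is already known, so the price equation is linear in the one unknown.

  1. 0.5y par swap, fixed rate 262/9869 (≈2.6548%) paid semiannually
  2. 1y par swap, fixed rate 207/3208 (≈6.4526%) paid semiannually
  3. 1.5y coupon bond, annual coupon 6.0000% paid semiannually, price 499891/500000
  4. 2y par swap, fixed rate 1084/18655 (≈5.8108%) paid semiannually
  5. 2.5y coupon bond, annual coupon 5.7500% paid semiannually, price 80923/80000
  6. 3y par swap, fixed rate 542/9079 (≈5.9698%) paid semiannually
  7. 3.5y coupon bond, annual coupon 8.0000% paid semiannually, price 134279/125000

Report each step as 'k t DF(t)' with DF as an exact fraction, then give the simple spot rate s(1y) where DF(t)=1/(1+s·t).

1 1/2 9869/10000
2 1 9379/10000
3 3/2 4573/5000
4 2 2229/2500
5 5/2 879/1000
6 3 4187/5000
7 7/2 4117/5000
s(1y) = (1/(9379/10000) − 1)/(1) = 621/9379 ≈ 6.6212%

step 1 [0.5y] swap r/2=131/9869: DF=(1 − 131/9869·(0))/(1+131/9869) = 9869/10000 ≈ 0.986900
step 2 [1y] swap r/2=207/6416: DF=(1 − 207/6416·(0.986900))/(1+207/6416) = 9379/10000 ≈ 0.937900
step 3 [1.5y] bond c/2=3/100: DF=(499891/500000 − 3/100·(0.986900+0.937900))/(1+3/100) = 4573/5000 ≈ 0.914600
step 4 [2y] swap r/2=542/18655: DF=(1 − 542/18655·(0.986900+0.937900+0.914600))/(1+542/18655) = 2229/2500 ≈ 0.891600
step 5 [2.5y] bond c/2=23/800: DF=(80923/80000 − 23/800·(0.986900+0.937900+0.914600+0.891600))/(1+23/800) = 879/1000 ≈ 0.879000
step 6 [3y] swap r/2=271/9079: DF=(1 − 271/9079·(0.986900+0.937900+0.914600+0.891600+0.879000))/(1+271/9079) = 4187/5000 ≈ 0.837400
step 7 [3.5y] bond c/2=1/25: DF=(134279/125000 − 1/25·(0.986900+0.937900+0.914600+0.891600+0.879000+0.837400))/(1+1/25) = 4117/5000 ≈ 0.823400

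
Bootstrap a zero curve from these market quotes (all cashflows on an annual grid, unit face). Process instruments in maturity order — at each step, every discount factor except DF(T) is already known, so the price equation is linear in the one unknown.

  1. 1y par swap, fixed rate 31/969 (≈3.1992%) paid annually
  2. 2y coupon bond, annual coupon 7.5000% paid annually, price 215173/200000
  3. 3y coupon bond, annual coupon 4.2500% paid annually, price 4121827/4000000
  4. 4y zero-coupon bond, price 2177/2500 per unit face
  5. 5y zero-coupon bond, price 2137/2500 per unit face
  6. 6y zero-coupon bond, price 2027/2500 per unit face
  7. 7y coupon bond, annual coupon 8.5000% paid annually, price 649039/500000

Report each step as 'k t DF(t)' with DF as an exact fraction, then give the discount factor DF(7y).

1 1 969/1000
2 2 2333/2500
3 3 9109/10000
4 4 2177/2500
5 5 2137/2500
6 6 2027/2500
7 7 7773/10000
DF(7y) = 7773/10000 ≈ 0.777300

step 1 [1y] swap r/1=31/969: DF=(1 − 31/969·(0))/(1+31/969) = 969/1000 ≈ 0.969000
step 2 [2y] bond c/1=3/40: DF=(215173/200000 − 3/40·(0.969000))/(1+3/40) = 2333/2500 ≈ 0.933200
step 3 [3y] bond c/1=17/400: DF=(4121827/4000000 − 17/400·(0.969000+0.933200))/(1+17/400) = 9109/10000 ≈ 0.910900
step 4 [4y] zero: DF = P = 2177/2500 ≈ 0.870800
step 5 [5y] zero: DF = P = 2137/2500 ≈ 0.854800
step 6 [6y] zero: DF = P = 2027/2500 ≈ 0.810800
step 7 [7y] bond c/1=17/200: DF=(649039/500000 − 17/200·(0.969000+0.933200+0.910900+0.870800+0.854800+0.810800))/(1+17/200) = 7773/10000 ≈ 0.777300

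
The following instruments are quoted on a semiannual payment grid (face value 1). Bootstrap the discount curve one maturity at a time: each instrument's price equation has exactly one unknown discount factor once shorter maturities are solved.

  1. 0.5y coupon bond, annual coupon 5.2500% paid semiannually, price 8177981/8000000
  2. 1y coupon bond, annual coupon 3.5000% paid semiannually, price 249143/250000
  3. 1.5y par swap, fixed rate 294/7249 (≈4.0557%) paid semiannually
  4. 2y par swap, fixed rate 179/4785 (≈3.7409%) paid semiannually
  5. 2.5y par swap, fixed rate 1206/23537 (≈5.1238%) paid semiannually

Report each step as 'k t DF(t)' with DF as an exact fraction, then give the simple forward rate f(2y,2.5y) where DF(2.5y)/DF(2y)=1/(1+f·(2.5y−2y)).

step 1 [0.5y] bond c/2=21/800: DF=(8177981/8000000 − 21/800·(0))/(1+21/800) = 9961/10000 ≈ 0.996100
step 2 [1y] bond c/2=7/400: DF=(249143/250000 − 7/400·(0.996100))/(1+7/400) = 9623/10000 ≈ 0.962300
step 3 [1.5y] swap r/2=147/7249: DF=(1 − 147/7249·(0.996100+0.962300))/(1+147/7249) = 2353/2500 ≈ 0.941200
step 4 [2y] swap r/2=179/9570: DF=(1 − 179/9570·(0.996100+0.962300+0.941200))/(1+179/9570) = 2321/2500 ≈ 0.928400
step 5 [2.5y] swap r/2=603/23537: DF=(1 − 603/23537·(0.996100+0.962300+0.941200+0.928400))/(1+603/23537) = 4397/5000 ≈ 0.879400

1 1/2 9961/10000
2 1 9623/10000
3 3/2 2353/2500
4 2 2321/2500
5 5/2 4397/5000
f(2y,2.5y) = ((2321/2500)/(4397/5000) − 1)/(1/2) = 490/4397 ≈ 11.1440%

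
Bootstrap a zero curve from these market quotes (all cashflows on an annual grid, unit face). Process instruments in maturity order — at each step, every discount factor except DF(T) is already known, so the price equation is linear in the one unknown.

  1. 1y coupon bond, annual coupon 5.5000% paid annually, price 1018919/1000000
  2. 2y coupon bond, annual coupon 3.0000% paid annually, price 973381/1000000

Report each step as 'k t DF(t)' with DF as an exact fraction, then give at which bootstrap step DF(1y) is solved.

step 1 [1y] bond c/1=11/200: DF=(1018919/1000000 − 11/200·(0))/(1+11/200) = 4829/5000 ≈ 0.965800
step 2 [2y] bond c/1=3/100: DF=(973381/1000000 − 3/100·(0.965800))/(1+3/100) = 9169/10000 ≈ 0.916900

1 1 4829/5000
2 2 9169/10000
DF(1y) is solved at step 1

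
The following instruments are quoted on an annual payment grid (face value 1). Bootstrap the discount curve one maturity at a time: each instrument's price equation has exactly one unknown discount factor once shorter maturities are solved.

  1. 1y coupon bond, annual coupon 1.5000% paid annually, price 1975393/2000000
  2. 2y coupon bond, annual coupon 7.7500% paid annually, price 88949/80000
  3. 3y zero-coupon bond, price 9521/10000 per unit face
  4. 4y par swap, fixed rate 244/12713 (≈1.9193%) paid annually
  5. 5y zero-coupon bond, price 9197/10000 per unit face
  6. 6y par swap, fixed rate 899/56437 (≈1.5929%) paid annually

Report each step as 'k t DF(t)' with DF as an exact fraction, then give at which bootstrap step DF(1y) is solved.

1 1 9731/10000
2 2 9619/10000
3 3 9521/10000
4 4 2317/2500
5 5 9197/10000
6 6 9101/10000
DF(1y) is solved at step 1

step 1 [1y] bond c/1=3/200: DF=(1975393/2000000 − 3/200·(0))/(1+3/200) = 9731/10000 ≈ 0.973100
step 2 [2y] bond c/1=31/400: DF=(88949/80000 − 31/400·(0.973100))/(1+31/400) = 9619/10000 ≈ 0.961900
step 3 [3y] zero: DF = P = 9521/10000 ≈ 0.952100
step 4 [4y] swap r/1=244/12713: DF=(1 − 244/12713·(0.973100+0.961900+0.952100))/(1+244/12713) = 2317/2500 ≈ 0.926800
step 5 [5y] zero: DF = P = 9197/10000 ≈ 0.919700
step 6 [6y] swap r/1=899/56437: DF=(1 − 899/56437·(0.973100+0.961900+0.952100+0.926800+0.919700))/(1+899/56437) = 9101/10000 ≈ 0.910100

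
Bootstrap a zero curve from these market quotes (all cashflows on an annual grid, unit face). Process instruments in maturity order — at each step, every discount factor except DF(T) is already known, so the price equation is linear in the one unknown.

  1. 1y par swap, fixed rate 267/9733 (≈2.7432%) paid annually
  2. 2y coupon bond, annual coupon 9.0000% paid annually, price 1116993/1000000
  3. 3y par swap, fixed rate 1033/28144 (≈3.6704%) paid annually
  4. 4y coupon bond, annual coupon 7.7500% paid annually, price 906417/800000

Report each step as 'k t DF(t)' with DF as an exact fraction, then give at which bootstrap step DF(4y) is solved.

step 1 [1y] swap r/1=267/9733: DF=(1 − 267/9733·(0))/(1+267/9733) = 9733/10000 ≈ 0.973300
step 2 [2y] bond c/1=9/100: DF=(1116993/1000000 − 9/100·(0.973300))/(1+9/100) = 2361/2500 ≈ 0.944400
step 3 [3y] swap r/1=1033/28144: DF=(1 − 1033/28144·(0.973300+0.944400))/(1+1033/28144) = 8967/10000 ≈ 0.896700
step 4 [4y] bond c/1=31/400: DF=(906417/800000 − 31/400·(0.973300+0.944400+0.896700))/(1+31/400) = 8491/10000 ≈ 0.849100

1 1 9733/10000
2 2 2361/2500
3 3 8967/10000
4 4 8491/10000
DF(4y) is solved at step 4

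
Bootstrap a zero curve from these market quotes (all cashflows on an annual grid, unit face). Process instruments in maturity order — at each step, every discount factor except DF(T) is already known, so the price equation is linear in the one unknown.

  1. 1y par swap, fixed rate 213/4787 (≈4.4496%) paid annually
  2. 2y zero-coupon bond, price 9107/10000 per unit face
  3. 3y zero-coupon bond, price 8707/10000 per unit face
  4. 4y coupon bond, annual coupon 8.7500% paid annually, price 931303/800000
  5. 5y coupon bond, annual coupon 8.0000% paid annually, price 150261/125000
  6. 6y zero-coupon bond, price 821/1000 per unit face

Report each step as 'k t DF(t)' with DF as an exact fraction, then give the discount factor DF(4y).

step 1 [1y] swap r/1=213/4787: DF=(1 − 213/4787·(0))/(1+213/4787) = 4787/5000 ≈ 0.957400
step 2 [2y] zero: DF = P = 9107/10000 ≈ 0.910700
step 3 [3y] zero: DF = P = 8707/10000 ≈ 0.870700
step 4 [4y] bond c/1=7/80: DF=(931303/800000 − 7/80·(0.957400+0.910700+0.870700))/(1+7/80) = 8501/10000 ≈ 0.850100
step 5 [5y] bond c/1=2/25: DF=(150261/125000 − 2/25·(0.957400+0.910700+0.870700+0.850100))/(1+2/25) = 1059/1250 ≈ 0.847200
step 6 [6y] zero: DF = P = 821/1000 ≈ 0.821000

1 1 4787/5000
2 2 9107/10000
3 3 8707/10000
4 4 8501/10000
5 5 1059/1250
6 6 821/1000
DF(4y) = 8501/10000 ≈ 0.850100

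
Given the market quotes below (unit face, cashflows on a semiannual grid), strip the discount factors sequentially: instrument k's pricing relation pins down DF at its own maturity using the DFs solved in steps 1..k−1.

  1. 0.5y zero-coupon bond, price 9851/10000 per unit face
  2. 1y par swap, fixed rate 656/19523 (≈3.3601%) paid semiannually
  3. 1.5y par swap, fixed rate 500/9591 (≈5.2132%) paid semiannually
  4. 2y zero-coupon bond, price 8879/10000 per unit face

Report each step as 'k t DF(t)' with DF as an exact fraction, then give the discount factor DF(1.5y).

1 1/2 9851/10000
2 1 1209/1250
3 3/2 37/40
4 2 8879/10000
DF(1.5y) = 37/40 ≈ 0.925000

step 1 [0.5y] zero: DF = P = 9851/10000 ≈ 0.985100
step 2 [1y] swap r/2=328/19523: DF=(1 − 328/19523·(0.985100))/(1+328/19523) = 1209/1250 ≈ 0.967200
step 3 [1.5y] swap r/2=250/9591: DF=(1 − 250/9591·(0.985100+0.967200))/(1+250/9591) = 37/40 ≈ 0.925000
step 4 [2y] zero: DF = P = 8879/10000 ≈ 0.887900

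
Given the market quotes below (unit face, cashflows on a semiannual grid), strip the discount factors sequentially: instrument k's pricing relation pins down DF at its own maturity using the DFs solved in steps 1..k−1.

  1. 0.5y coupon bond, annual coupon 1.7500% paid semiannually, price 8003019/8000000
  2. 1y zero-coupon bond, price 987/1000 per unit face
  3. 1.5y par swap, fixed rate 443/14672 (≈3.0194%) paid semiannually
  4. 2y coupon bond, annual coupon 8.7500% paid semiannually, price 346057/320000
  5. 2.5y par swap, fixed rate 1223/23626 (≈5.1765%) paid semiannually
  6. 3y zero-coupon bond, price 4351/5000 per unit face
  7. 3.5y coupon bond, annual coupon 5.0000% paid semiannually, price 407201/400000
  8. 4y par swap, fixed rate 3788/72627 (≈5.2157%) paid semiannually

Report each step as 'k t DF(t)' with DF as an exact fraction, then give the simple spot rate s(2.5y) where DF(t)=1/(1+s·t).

1 1/2 9917/10000
2 1 987/1000
3 3/2 9557/10000
4 2 9131/10000
5 5/2 8777/10000
6 3 4351/5000
7 7/2 8567/10000
8 4 4053/5000
s(2.5y) = (1/(8777/10000) − 1)/(5/2) = 2446/43885 ≈ 5.5737%

step 1 [0.5y] bond c/2=7/800: DF=(8003019/8000000 − 7/800·(0))/(1+7/800) = 9917/10000 ≈ 0.991700
step 2 [1y] zero: DF = P = 987/1000 ≈ 0.987000
step 3 [1.5y] swap r/2=443/29344: DF=(1 − 443/29344·(0.991700+0.987000))/(1+443/29344) = 9557/10000 ≈ 0.955700
step 4 [2y] bond c/2=7/160: DF=(346057/320000 − 7/160·(0.991700+0.987000+0.955700))/(1+7/160) = 9131/10000 ≈ 0.913100
step 5 [2.5y] swap r/2=1223/47252: DF=(1 − 1223/47252·(0.991700+0.987000+0.955700+0.913100))/(1+1223/47252) = 8777/10000 ≈ 0.877700
step 6 [3y] zero: DF = P = 4351/5000 ≈ 0.870200
step 7 [3.5y] bond c/2=1/40: DF=(407201/400000 − 1/40·(0.991700+0.987000+0.955700+0.913100+0.877700+0.870200))/(1+1/40) = 8567/10000 ≈ 0.856700
step 8 [4y] swap r/2=1894/72627: DF=(1 − 1894/72627·(0.991700+0.987000+0.955700+0.913100+0.877700+0.870200+0.856700))/(1+1894/72627) = 4053/5000 ≈ 0.810600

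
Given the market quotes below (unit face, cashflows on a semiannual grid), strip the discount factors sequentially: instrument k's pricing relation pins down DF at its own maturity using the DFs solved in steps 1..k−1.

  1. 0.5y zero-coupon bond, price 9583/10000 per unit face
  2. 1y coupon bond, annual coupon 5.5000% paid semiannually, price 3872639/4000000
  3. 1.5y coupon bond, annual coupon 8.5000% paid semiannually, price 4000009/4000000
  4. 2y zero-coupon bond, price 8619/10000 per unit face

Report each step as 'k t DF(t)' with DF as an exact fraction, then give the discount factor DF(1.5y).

1 1/2 9583/10000
2 1 4583/5000
3 3/2 2207/2500
4 2 8619/10000
DF(1.5y) = 2207/2500 ≈ 0.882800

step 1 [0.5y] zero: DF = P = 9583/10000 ≈ 0.958300
step 2 [1y] bond c/2=11/400: DF=(3872639/4000000 − 11/400·(0.958300))/(1+11/400) = 4583/5000 ≈ 0.916600
step 3 [1.5y] bond c/2=17/400: DF=(4000009/4000000 − 17/400·(0.958300+0.916600))/(1+17/400) = 2207/2500 ≈ 0.882800
step 4 [2y] zero: DF = P = 8619/10000 ≈ 0.861900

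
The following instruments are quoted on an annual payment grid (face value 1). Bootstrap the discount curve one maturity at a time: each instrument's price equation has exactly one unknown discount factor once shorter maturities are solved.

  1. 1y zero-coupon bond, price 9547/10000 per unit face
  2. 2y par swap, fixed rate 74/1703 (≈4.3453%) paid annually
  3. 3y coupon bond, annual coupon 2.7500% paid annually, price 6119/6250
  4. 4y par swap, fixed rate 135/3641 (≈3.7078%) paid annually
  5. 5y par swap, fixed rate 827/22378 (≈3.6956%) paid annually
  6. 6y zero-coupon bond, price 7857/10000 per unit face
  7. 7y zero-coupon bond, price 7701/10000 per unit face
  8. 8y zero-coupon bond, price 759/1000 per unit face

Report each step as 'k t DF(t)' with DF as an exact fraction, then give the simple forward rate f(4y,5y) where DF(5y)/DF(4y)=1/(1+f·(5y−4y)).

1 1 9547/10000
2 2 4593/5000
3 3 9027/10000
4 4 173/200
5 5 4173/5000
6 6 7857/10000
7 7 7701/10000
8 8 759/1000
f(4y,5y) = ((173/200)/(4173/5000) − 1)/(1) = 152/4173 ≈ 3.6425%

step 1 [1y] zero: DF = P = 9547/10000 ≈ 0.954700
step 2 [2y] swap r/1=74/1703: DF=(1 − 74/1703·(0.954700))/(1+74/1703) = 4593/5000 ≈ 0.918600
step 3 [3y] bond c/1=11/400: DF=(6119/6250 − 11/400·(0.954700+0.918600))/(1+11/400) = 9027/10000 ≈ 0.902700
step 4 [4y] swap r/1=135/3641: DF=(1 − 135/3641·(0.954700+0.918600+0.902700))/(1+135/3641) = 173/200 ≈ 0.865000
step 5 [5y] swap r/1=827/22378: DF=(1 − 827/22378·(0.954700+0.918600+0.902700+0.865000))/(1+827/22378) = 4173/5000 ≈ 0.834600
step 6 [6y] zero: DF = P = 7857/10000 ≈ 0.785700
step 7 [7y] zero: DF = P = 7701/10000 ≈ 0.770100
step 8 [8y] zero: DF = P = 759/1000 ≈ 0.759000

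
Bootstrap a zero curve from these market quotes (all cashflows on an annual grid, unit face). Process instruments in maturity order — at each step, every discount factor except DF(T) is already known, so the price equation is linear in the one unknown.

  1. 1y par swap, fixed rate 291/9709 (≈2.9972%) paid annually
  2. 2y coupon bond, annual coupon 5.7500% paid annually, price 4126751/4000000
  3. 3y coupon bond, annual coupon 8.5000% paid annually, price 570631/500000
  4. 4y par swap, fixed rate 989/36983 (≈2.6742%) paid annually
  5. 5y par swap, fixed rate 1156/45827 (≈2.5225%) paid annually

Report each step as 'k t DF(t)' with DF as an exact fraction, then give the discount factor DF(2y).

step 1 [1y] swap r/1=291/9709: DF=(1 − 291/9709·(0))/(1+291/9709) = 9709/10000 ≈ 0.970900
step 2 [2y] bond c/1=23/400: DF=(4126751/4000000 − 23/400·(0.970900))/(1+23/400) = 2307/2500 ≈ 0.922800
step 3 [3y] bond c/1=17/200: DF=(570631/500000 − 17/200·(0.970900+0.922800))/(1+17/200) = 1807/2000 ≈ 0.903500
step 4 [4y] swap r/1=989/36983: DF=(1 − 989/36983·(0.970900+0.922800+0.903500))/(1+989/36983) = 9011/10000 ≈ 0.901100
step 5 [5y] swap r/1=1156/45827: DF=(1 − 1156/45827·(0.970900+0.922800+0.903500+0.901100))/(1+1156/45827) = 2211/2500 ≈ 0.884400

1 1 9709/10000
2 2 2307/2500
3 3 1807/2000
4 4 9011/10000
5 5 2211/2500
DF(2y) = 2307/2500 ≈ 0.922800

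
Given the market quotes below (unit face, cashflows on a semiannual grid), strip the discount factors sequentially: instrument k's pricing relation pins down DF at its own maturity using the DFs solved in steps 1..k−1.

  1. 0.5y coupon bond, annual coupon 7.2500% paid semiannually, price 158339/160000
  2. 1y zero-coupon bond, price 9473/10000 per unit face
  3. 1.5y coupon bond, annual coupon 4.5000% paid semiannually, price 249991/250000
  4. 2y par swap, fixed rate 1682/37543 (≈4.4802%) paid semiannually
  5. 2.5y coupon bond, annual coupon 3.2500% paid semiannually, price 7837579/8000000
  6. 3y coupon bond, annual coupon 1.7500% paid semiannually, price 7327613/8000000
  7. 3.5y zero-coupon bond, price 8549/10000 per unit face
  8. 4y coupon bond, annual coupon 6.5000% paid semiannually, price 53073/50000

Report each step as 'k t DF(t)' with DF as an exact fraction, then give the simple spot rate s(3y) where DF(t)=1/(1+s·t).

1 1/2 191/200
2 1 9473/10000
3 3/2 9361/10000
4 2 9159/10000
5 5/2 113/125
6 3 2169/2500
7 7/2 8549/10000
8 4 517/625
s(3y) = (1/(2169/2500) − 1)/(3) = 331/6507 ≈ 5.0868%

step 1 [0.5y] bond c/2=29/800: DF=(158339/160000 − 29/800·(0))/(1+29/800) = 191/200 ≈ 0.955000
step 2 [1y] zero: DF = P = 9473/10000 ≈ 0.947300
step 3 [1.5y] bond c/2=9/400: DF=(249991/250000 − 9/400·(0.955000+0.947300))/(1+9/400) = 9361/10000 ≈ 0.936100
step 4 [2y] swap r/2=841/37543: DF=(1 − 841/37543·(0.955000+0.947300+0.936100))/(1+841/37543) = 9159/10000 ≈ 0.915900
step 5 [2.5y] bond c/2=13/800: DF=(7837579/8000000 − 13/800·(0.955000+0.947300+0.936100+0.915900))/(1+13/800) = 113/125 ≈ 0.904000
step 6 [3y] bond c/2=7/800: DF=(7327613/8000000 − 7/800·(0.955000+0.947300+0.936100+0.915900+0.904000))/(1+7/800) = 2169/2500 ≈ 0.867600
step 7 [3.5y] zero: DF = P = 8549/10000 ≈ 0.854900
step 8 [4y] bond c/2=13/400: DF=(53073/50000 − 13/400·(0.955000+0.947300+0.936100+0.915900+0.904000+0.867600+0.854900))/(1+13/400) = 517/625 ≈ 0.827200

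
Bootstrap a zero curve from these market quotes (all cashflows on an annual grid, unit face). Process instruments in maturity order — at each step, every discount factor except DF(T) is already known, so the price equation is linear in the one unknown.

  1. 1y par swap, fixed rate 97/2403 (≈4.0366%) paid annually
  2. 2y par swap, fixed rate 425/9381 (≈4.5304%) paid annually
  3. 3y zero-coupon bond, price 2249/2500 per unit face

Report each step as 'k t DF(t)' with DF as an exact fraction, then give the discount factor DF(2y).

1 1 2403/2500
2 2 183/200
3 3 2249/2500
DF(2y) = 183/200 ≈ 0.915000

step 1 [1y] swap r/1=97/2403: DF=(1 − 97/2403·(0))/(1+97/2403) = 2403/2500 ≈ 0.961200
step 2 [2y] swap r/1=425/9381: DF=(1 − 425/9381·(0.961200))/(1+425/9381) = 183/200 ≈ 0.915000
step 3 [3y] zero: DF = P = 2249/2500 ≈ 0.899600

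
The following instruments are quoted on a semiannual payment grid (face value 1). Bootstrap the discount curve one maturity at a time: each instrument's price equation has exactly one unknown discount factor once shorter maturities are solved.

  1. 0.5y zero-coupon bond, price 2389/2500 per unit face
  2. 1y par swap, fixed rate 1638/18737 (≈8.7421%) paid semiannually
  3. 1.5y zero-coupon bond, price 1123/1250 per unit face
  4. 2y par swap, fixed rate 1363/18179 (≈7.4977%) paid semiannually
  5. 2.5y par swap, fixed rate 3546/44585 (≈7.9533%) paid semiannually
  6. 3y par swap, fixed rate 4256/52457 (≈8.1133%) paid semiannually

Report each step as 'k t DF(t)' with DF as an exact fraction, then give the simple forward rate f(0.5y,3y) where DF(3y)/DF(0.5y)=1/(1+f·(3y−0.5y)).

step 1 [0.5y] zero: DF = P = 2389/2500 ≈ 0.955600
step 2 [1y] swap r/2=819/18737: DF=(1 − 819/18737·(0.955600))/(1+819/18737) = 9181/10000 ≈ 0.918100
step 3 [1.5y] zero: DF = P = 1123/1250 ≈ 0.898400
step 4 [2y] swap r/2=1363/36358: DF=(1 − 1363/36358·(0.955600+0.918100+0.898400))/(1+1363/36358) = 8637/10000 ≈ 0.863700
step 5 [2.5y] swap r/2=1773/44585: DF=(1 − 1773/44585·(0.955600+0.918100+0.898400+0.863700))/(1+1773/44585) = 8227/10000 ≈ 0.822700
step 6 [3y] swap r/2=2128/52457: DF=(1 − 2128/52457·(0.955600+0.918100+0.898400+0.863700+0.822700))/(1+2128/52457) = 492/625 ≈ 0.787200

1 1/2 2389/2500
2 1 9181/10000
3 3/2 1123/1250
4 2 8637/10000
5 5/2 8227/10000
6 3 492/625
f(0.5y,3y) = ((2389/2500)/(492/625) − 1)/(5/2) = 421/4920 ≈ 8.5569%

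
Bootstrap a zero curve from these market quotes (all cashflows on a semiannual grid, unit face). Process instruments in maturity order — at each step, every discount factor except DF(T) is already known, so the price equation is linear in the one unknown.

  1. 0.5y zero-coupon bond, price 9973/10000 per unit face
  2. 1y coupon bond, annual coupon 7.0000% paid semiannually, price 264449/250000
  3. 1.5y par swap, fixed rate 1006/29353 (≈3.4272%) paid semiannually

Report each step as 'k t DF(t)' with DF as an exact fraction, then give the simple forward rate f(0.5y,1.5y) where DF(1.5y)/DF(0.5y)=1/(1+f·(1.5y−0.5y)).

step 1 [0.5y] zero: DF = P = 9973/10000 ≈ 0.997300
step 2 [1y] bond c/2=7/200: DF=(264449/250000 − 7/200·(0.997300))/(1+7/200) = 9883/10000 ≈ 0.988300
step 3 [1.5y] swap r/2=503/29353: DF=(1 − 503/29353·(0.997300+0.988300))/(1+503/29353) = 9497/10000 ≈ 0.949700

1 1/2 9973/10000
2 1 9883/10000
3 3/2 9497/10000
f(0.5y,1.5y) = ((9973/10000)/(9497/10000) − 1)/(1) = 476/9497 ≈ 5.0121%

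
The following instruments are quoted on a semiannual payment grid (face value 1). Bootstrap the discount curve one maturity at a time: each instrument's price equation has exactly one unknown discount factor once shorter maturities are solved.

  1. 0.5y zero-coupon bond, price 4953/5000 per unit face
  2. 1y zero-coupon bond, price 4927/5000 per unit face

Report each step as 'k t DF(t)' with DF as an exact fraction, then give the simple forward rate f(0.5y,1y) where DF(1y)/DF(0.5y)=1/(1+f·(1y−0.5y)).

1 1/2 4953/5000
2 1 4927/5000
f(0.5y,1y) = ((4953/5000)/(4927/5000) − 1)/(1/2) = 4/379 ≈ 1.0554%

step 1 [0.5y] zero: DF = P = 4953/5000 ≈ 0.990600
step 2 [1y] zero: DF = P = 4927/5000 ≈ 0.985400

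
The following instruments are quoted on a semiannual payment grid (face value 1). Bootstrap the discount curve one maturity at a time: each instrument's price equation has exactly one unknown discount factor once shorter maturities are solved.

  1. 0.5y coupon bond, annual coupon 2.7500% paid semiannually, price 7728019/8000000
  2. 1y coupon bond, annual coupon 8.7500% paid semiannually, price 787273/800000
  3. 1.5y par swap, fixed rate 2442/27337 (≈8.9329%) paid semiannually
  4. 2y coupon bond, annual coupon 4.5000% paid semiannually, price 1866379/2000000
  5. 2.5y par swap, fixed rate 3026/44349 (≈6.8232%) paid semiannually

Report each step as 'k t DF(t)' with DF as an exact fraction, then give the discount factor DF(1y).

step 1 [0.5y] bond c/2=11/800: DF=(7728019/8000000 − 11/800·(0))/(1+11/800) = 9529/10000 ≈ 0.952900
step 2 [1y] bond c/2=7/160: DF=(787273/800000 − 7/160·(0.952900))/(1+7/160) = 9029/10000 ≈ 0.902900
step 3 [1.5y] swap r/2=1221/27337: DF=(1 − 1221/27337·(0.952900+0.902900))/(1+1221/27337) = 8779/10000 ≈ 0.877900
step 4 [2y] bond c/2=9/400: DF=(1866379/2000000 − 9/400·(0.952900+0.902900+0.877900))/(1+9/400) = 341/400 ≈ 0.852500
step 5 [2.5y] swap r/2=1513/44349: DF=(1 − 1513/44349·(0.952900+0.902900+0.877900+0.852500))/(1+1513/44349) = 8487/10000 ≈ 0.848700

1 1/2 9529/10000
2 1 9029/10000
3 3/2 8779/10000
4 2 341/400
5 5/2 8487/10000
DF(1y) = 9029/10000 ≈ 0.902900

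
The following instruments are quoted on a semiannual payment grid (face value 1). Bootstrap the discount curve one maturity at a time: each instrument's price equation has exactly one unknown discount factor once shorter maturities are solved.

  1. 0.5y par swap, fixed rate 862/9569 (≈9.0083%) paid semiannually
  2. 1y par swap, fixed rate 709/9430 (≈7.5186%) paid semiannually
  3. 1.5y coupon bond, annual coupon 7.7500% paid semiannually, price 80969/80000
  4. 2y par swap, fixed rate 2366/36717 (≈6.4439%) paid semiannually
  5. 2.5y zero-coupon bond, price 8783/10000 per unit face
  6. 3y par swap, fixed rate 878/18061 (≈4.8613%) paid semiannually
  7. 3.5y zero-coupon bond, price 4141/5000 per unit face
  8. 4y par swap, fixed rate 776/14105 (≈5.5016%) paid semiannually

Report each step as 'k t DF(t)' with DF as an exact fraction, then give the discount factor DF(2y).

step 1 [0.5y] swap r/2=431/9569: DF=(1 − 431/9569·(0))/(1+431/9569) = 9569/10000 ≈ 0.956900
step 2 [1y] swap r/2=709/18860: DF=(1 − 709/18860·(0.956900))/(1+709/18860) = 9291/10000 ≈ 0.929100
step 3 [1.5y] bond c/2=31/800: DF=(80969/80000 − 31/800·(0.956900+0.929100))/(1+31/800) = 113/125 ≈ 0.904000
step 4 [2y] swap r/2=1183/36717: DF=(1 − 1183/36717·(0.956900+0.929100+0.904000))/(1+1183/36717) = 8817/10000 ≈ 0.881700
step 5 [2.5y] zero: DF = P = 8783/10000 ≈ 0.878300
step 6 [3y] swap r/2=439/18061: DF=(1 − 439/18061·(0.956900+0.929100+0.904000+0.881700+0.878300))/(1+439/18061) = 8683/10000 ≈ 0.868300
step 7 [3.5y] zero: DF = P = 4141/5000 ≈ 0.828200
step 8 [4y] swap r/2=388/14105: DF=(1 − 388/14105·(0.956900+0.929100+0.904000+0.881700+0.878300+0.868300+0.828200))/(1+388/14105) = 403/500 ≈ 0.806000

1 1/2 9569/10000
2 1 9291/10000
3 3/2 113/125
4 2 8817/10000
5 5/2 8783/10000
6 3 8683/10000
7 7/2 4141/5000
8 4 403/500
DF(2y) = 8817/10000 ≈ 0.881700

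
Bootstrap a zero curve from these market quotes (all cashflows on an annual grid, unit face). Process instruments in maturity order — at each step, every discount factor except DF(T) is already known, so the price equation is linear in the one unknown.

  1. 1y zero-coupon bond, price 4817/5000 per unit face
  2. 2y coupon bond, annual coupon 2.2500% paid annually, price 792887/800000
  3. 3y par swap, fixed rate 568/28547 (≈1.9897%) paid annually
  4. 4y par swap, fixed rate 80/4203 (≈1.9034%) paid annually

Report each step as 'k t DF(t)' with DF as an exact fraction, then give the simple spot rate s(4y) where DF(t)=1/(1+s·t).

1 1 4817/5000
2 2 9481/10000
3 3 1179/1250
4 4 116/125
s(4y) = (1/(116/125) − 1)/(4) = 9/464 ≈ 1.9397%

step 1 [1y] zero: DF = P = 4817/5000 ≈ 0.963400
step 2 [2y] bond c/1=9/400: DF=(792887/800000 − 9/400·(0.963400))/(1+9/400) = 9481/10000 ≈ 0.948100
step 3 [3y] swap r/1=568/28547: DF=(1 − 568/28547·(0.963400+0.948100))/(1+568/28547) = 1179/1250 ≈ 0.943200
step 4 [4y] swap r/1=80/4203: DF=(1 − 80/4203·(0.963400+0.948100+0.943200))/(1+80/4203) = 116/125 ≈ 0.928000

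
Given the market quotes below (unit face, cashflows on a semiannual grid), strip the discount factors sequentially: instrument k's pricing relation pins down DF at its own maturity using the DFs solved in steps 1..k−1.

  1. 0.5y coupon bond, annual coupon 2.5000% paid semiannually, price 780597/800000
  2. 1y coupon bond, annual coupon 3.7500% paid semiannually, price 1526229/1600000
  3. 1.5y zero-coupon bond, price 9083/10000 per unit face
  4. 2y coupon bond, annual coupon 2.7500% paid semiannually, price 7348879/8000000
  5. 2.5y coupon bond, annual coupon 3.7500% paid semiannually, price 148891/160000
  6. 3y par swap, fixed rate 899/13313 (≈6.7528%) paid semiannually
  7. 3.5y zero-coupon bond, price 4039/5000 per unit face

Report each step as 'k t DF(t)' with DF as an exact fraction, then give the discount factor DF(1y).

1 1/2 9637/10000
2 1 4593/5000
3 3/2 9083/10000
4 2 8683/10000
5 5/2 8461/10000
6 3 4101/5000
7 7/2 4039/5000
DF(1y) = 4593/5000 ≈ 0.918600

step 1 [0.5y] bond c/2=1/80: DF=(780597/800000 − 1/80·(0))/(1+1/80) = 9637/10000 ≈ 0.963700
step 2 [1y] bond c/2=3/160: DF=(1526229/1600000 − 3/160·(0.963700))/(1+3/160) = 4593/5000 ≈ 0.918600
step 3 [1.5y] zero: DF = P = 9083/10000 ≈ 0.908300
step 4 [2y] bond c/2=11/800: DF=(7348879/8000000 − 11/800·(0.963700+0.918600+0.908300))/(1+11/800) = 8683/10000 ≈ 0.868300
step 5 [2.5y] bond c/2=3/160: DF=(148891/160000 − 3/160·(0.963700+0.918600+0.908300+0.868300))/(1+3/160) = 8461/10000 ≈ 0.846100
step 6 [3y] swap r/2=899/26626: DF=(1 − 899/26626·(0.963700+0.918600+0.908300+0.868300+0.846100))/(1+899/26626) = 4101/5000 ≈ 0.820200
step 7 [3.5y] zero: DF = P = 4039/5000 ≈ 0.807800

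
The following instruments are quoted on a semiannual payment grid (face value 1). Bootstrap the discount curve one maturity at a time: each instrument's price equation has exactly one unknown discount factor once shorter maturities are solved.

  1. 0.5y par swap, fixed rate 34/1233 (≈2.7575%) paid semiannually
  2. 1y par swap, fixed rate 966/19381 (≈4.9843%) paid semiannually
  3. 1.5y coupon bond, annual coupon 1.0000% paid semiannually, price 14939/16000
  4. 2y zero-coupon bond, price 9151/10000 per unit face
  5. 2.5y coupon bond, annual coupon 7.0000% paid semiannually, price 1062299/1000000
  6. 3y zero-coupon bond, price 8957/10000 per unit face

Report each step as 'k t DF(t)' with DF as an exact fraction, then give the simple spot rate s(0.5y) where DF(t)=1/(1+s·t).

1 1/2 1233/1250
2 1 9517/10000
3 3/2 4597/5000
4 2 9151/10000
5 5/2 2247/2500
6 3 8957/10000
s(0.5y) = (1/(1233/1250) − 1)/(1/2) = 34/1233 ≈ 2.7575%

step 1 [0.5y] swap r/2=17/1233: DF=(1 − 17/1233·(0))/(1+17/1233) = 1233/1250 ≈ 0.986400
step 2 [1y] swap r/2=483/19381: DF=(1 − 483/19381·(0.986400))/(1+483/19381) = 9517/10000 ≈ 0.951700
step 3 [1.5y] bond c/2=1/200: DF=(14939/16000 − 1/200·(0.986400+0.951700))/(1+1/200) = 4597/5000 ≈ 0.919400
step 4 [2y] zero: DF = P = 9151/10000 ≈ 0.915100
step 5 [2.5y] bond c/2=7/200: DF=(1062299/1000000 − 7/200·(0.986400+0.951700+0.919400+0.915100))/(1+7/200) = 2247/2500 ≈ 0.898800
step 6 [3y] zero: DF = P = 8957/10000 ≈ 0.895700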